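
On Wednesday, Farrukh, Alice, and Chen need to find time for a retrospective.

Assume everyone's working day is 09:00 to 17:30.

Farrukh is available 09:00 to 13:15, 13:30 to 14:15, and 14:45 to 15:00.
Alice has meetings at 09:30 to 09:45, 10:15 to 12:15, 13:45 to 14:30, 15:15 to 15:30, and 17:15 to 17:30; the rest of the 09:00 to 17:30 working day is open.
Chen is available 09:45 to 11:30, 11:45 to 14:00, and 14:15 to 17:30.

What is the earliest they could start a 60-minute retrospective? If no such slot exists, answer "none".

Alice free within 09:00–17:30: 09:00–09:30, 09:45–10:15, 12:15–13:45, 14:30–15:15, 15:30–17:15.
Farrukh ∩ Alice: 09:00–09:30, 09:45–10:15, 12:15–13:15, 13:30–13:45, 14:45–15:00.
Farrukh ∩ Alice ∩ Chen: 09:45–10:15, 12:15–13:15, 13:30–13:45, 14:45–15:00.
Windows ≥ 60 min: 12:15–13:15.
Earliest such window starts at 12:15.

12:15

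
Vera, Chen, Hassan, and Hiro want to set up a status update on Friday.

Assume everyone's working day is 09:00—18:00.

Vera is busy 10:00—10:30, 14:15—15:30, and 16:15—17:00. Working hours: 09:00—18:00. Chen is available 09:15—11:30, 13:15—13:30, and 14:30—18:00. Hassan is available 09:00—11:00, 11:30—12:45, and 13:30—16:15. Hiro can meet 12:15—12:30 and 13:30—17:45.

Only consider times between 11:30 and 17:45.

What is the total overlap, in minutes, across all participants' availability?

45 minutes

Vera free within 09:00–18:00: 09:00–10:00, 10:30–14:15, 15:30–16:15, 17:00–18:00.
Vera ∩ Chen: 09:15–10:00, 10:30–11:30, 13:15–13:30, 15:30–16:15, 17:00–18:00.
Vera ∩ Chen ∩ Hassan: 09:15–10:00, 10:30–11:00, 15:30–16:15.
Vera ∩ Chen ∩ Hassan ∩ Hiro: 15:30–16:15.
Restricted to 11:30–17:45: 15:30–16:15.
Total common minutes: 45.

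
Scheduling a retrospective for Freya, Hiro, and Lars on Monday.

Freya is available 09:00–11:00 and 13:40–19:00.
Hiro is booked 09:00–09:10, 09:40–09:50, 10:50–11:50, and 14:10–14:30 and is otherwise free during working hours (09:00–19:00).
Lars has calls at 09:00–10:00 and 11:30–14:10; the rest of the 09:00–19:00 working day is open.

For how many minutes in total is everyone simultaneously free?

320 minutes

Hiro free within 09:00–19:00: 09:10–09:40, 09:50–10:50, 11:50–14:10, 14:30–19:00.
Lars free within 09:00–19:00: 10:00–11:30, 14:10–19:00.
Freya ∩ Hiro: 09:10–09:40, 09:50–10:50, 13:40–14:10, 14:30–19:00.
Freya ∩ Hiro ∩ Lars: 10:00–10:50, 14:30–19:00.
Total common minutes: 50 + 270 = 320.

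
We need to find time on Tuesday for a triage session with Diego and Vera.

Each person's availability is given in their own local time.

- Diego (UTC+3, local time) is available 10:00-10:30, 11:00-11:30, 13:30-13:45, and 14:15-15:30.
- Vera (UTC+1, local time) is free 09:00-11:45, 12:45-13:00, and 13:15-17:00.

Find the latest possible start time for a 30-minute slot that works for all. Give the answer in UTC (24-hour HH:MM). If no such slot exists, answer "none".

Diego → UTC: 07:00–07:30, 08:00–08:30, 10:30–10:45, 11:15–12:30.
Vera → UTC: 08:00–10:45, 11:45–12:00, 12:15–16:00.
Diego ∩ Vera: 08:00–08:30, 10:30–10:45, 11:45–12:00, 12:15–12:30.
Windows ≥ 30 min: 08:00–08:30.
Latest start in the last window 08:00–08:30 is 08:30 − 30 min = 08:00.

08:00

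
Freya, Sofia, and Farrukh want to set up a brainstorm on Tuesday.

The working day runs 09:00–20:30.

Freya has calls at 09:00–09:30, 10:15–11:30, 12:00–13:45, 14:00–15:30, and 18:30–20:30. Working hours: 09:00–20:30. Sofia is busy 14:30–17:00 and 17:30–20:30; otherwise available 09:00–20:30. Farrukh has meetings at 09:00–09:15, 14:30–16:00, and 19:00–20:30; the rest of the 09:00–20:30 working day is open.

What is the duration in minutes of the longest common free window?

Freya free within 09:00–20:30: 09:30–10:15, 11:30–12:00, 13:45–14:00, 15:30–18:30.
Sofia free within 09:00–20:30: 09:00–14:30, 17:00–17:30.
Farrukh free within 09:00–20:30: 09:15–14:30, 16:00–19:00.
Freya ∩ Sofia: 09:30–10:15, 11:30–12:00, 13:45–14:00, 17:00–17:30.
Freya ∩ Sofia ∩ Farrukh: 09:30–10:15, 11:30–12:00, 13:45–14:00, 17:00–17:30.
Common window lengths: 45, 30, 15, 30 min; longest is 45.

45 minutes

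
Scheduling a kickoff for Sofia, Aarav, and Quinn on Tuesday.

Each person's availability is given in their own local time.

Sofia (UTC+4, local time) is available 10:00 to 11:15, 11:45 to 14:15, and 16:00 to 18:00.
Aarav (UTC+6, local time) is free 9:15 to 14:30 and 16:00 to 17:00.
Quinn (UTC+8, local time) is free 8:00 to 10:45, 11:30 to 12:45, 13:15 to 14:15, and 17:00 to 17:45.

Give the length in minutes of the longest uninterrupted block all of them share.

Sofia → UTC: 06:00–07:15, 07:45–10:15, 12:00–14:00.
Aarav → UTC: 03:15–08:30, 10:00–11:00.
Quinn → UTC: 00:00–02:45, 03:30–04:45, 05:15–06:15, 09:00–09:45.
Sofia ∩ Aarav: 06:00–07:15, 07:45–08:30, 10:00–10:15.
Sofia ∩ Aarav ∩ Quinn: 06:00–06:15.
Single common window of 15 minutes.

15 minutes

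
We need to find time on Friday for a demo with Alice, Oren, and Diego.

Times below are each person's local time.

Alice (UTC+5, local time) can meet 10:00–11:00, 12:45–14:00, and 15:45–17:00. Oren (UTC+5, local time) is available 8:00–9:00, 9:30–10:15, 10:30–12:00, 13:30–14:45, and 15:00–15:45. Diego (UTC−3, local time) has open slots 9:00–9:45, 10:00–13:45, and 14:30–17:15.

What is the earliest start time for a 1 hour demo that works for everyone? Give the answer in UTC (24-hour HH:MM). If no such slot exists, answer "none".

none

Alice → UTC: 05:00–06:00, 07:45–09:00, 10:45–12:00.
Oren → UTC: 03:00–04:00, 04:30–05:15, 05:30–07:00, 08:30–09:45, 10:00–10:45.
Diego → UTC: 12:00–12:45, 13:00–16:45, 17:30–20:15.
Alice ∩ Oren: 05:00–05:15, 05:30–06:00, 08:30–09:00.
Alice ∩ Oren ∩ Diego: (none).
Windows ≥ 60 min: (none).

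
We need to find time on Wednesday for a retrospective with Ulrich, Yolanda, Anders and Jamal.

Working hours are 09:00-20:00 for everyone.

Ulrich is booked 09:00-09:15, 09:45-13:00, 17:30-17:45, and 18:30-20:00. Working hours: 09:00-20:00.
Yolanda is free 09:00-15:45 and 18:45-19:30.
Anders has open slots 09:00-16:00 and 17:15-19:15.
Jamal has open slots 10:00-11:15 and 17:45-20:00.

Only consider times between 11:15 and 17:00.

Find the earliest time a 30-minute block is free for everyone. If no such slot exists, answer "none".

none

Ulrich free within 09:00–20:00: 09:15–09:45, 13:00–17:30, 17:45–18:30.
Ulrich ∩ Yolanda: 09:15–09:45, 13:00–15:45.
Ulrich ∩ Yolanda ∩ Anders: 09:15–09:45, 13:00–15:45.
Ulrich ∩ Yolanda ∩ Anders ∩ Jamal: (none).
Restricted to 11:15–17:00: (none).
Windows ≥ 30 min: (none).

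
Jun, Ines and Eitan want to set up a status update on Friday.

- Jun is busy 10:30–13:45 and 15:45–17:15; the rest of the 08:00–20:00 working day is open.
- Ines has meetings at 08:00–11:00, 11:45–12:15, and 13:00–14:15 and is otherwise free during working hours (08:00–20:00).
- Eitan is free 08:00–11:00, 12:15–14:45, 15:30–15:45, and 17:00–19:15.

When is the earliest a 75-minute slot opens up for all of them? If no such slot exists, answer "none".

17:15

Jun free within 08:00–20:00: 08:00–10:30, 13:45–15:45, 17:15–20:00.
Ines free within 08:00–20:00: 11:00–11:45, 12:15–13:00, 14:15–20:00.
Jun ∩ Ines: 14:15–15:45, 17:15–20:00.
Jun ∩ Ines ∩ Eitan: 14:15–14:45, 15:30–15:45, 17:15–19:15.
Windows ≥ 75 min: 17:15–19:15.
Earliest such window starts at 17:15.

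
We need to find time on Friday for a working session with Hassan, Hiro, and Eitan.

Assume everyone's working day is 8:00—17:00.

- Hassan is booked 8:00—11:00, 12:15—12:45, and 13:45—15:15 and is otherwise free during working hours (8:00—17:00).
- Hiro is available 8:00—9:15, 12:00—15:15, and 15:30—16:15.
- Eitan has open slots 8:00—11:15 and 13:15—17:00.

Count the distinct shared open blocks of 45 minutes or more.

Hassan free within 08:00–17:00: 11:00–12:15, 12:45–13:45, 15:15–17:00.
Hassan ∩ Hiro: 12:00–12:15, 12:45–13:45, 15:30–16:15.
Hassan ∩ Hiro ∩ Eitan: 13:15–13:45, 15:30–16:15.
Windows ≥ 45 min: 15:30–16:15.
That's 1 window.

1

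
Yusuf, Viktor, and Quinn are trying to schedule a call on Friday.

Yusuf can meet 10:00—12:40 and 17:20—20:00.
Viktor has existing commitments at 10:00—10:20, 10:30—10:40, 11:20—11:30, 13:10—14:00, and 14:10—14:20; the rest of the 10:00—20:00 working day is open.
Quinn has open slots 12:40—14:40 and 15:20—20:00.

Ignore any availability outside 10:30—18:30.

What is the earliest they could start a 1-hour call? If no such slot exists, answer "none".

17:20

Viktor free within 10:00–20:00: 10:20–10:30, 10:40–11:20, 11:30–13:10, 14:00–14:10, 14:20–20:00.
Yusuf ∩ Viktor: 10:20–10:30, 10:40–11:20, 11:30–12:40, 17:20–20:00.
Yusuf ∩ Viktor ∩ Quinn: 17:20–20:00.
Restricted to 10:30–18:30: 17:20–18:30.
Windows ≥ 60 min: 17:20–18:30.
Earliest such window starts at 17:20.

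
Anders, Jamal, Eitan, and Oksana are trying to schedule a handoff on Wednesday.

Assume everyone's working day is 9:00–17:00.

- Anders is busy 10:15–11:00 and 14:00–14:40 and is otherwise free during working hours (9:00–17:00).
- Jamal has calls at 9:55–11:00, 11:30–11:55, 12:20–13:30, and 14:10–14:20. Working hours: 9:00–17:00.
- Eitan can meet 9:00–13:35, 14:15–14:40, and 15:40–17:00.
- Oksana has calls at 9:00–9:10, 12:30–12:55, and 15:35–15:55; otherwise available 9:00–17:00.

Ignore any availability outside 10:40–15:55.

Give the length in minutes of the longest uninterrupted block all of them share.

Anders free within 09:00–17:00: 09:00–10:15, 11:00–14:00, 14:40–17:00.
Jamal free within 09:00–17:00: 09:00–09:55, 11:00–11:30, 11:55–12:20, 13:30–14:10, 14:20–17:00.
Oksana free within 09:00–17:00: 09:10–12:30, 12:55–15:35, 15:55–17:00.
Anders ∩ Jamal: 09:00–09:55, 11:00–11:30, 11:55–12:20, 13:30–14:00, 14:40–17:00.
Anders ∩ Jamal ∩ Eitan: 09:00–09:55, 11:00–11:30, 11:55–12:20, 13:30–13:35, 15:40–17:00.
Anders ∩ Jamal ∩ Eitan ∩ Oksana: 09:10–09:55, 11:00–11:30, 11:55–12:20, 13:30–13:35, 15:55–17:00.
Restricted to 10:40–15:55: 11:00–11:30, 11:55–12:20, 13:30–13:35.
Common window lengths: 30, 25, 5 min; longest is 30.

30 minutes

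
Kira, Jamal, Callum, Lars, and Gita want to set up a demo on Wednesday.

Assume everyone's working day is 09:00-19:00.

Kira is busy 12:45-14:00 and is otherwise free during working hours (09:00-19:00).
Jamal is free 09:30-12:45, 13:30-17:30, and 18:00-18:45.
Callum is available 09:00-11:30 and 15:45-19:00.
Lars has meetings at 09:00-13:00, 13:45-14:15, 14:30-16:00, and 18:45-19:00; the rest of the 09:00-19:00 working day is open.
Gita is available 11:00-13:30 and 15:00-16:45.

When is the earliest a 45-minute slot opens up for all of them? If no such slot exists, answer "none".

16:00

Kira free within 09:00–19:00: 09:00–12:45, 14:00–19:00.
Lars free within 09:00–19:00: 13:00–13:45, 14:15–14:30, 16:00–18:45.
Kira ∩ Jamal: 09:30–12:45, 14:00–17:30, 18:00–18:45.
Kira ∩ Jamal ∩ Callum: 09:30–11:30, 15:45–17:30, 18:00–18:45.
Kira ∩ Jamal ∩ Callum ∩ Lars: 16:00–17:30, 18:00–18:45.
Kira ∩ Jamal ∩ Callum ∩ Lars ∩ Gita: 16:00–16:45.
Windows ≥ 45 min: 16:00–16:45.
Earliest such window starts at 16:00.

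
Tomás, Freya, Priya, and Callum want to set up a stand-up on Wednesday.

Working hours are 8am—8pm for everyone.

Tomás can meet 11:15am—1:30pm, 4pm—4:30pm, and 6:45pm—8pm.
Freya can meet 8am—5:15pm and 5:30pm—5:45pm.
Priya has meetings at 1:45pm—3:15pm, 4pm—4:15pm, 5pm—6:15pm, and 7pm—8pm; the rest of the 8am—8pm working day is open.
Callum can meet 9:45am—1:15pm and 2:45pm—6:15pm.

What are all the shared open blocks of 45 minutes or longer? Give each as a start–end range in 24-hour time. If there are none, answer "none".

11:15–13:15

Priya free within 08:00–20:00: 08:00–13:45, 15:15–16:00, 16:15–17:00, 18:15–19:00.
Tomás ∩ Freya: 11:15–13:30, 16:00–16:30.
Tomás ∩ Freya ∩ Priya: 11:15–13:30, 16:15–16:30.
Tomás ∩ Freya ∩ Priya ∩ Callum: 11:15–13:15, 16:15–16:30.
Windows ≥ 45 min: 11:15–13:15.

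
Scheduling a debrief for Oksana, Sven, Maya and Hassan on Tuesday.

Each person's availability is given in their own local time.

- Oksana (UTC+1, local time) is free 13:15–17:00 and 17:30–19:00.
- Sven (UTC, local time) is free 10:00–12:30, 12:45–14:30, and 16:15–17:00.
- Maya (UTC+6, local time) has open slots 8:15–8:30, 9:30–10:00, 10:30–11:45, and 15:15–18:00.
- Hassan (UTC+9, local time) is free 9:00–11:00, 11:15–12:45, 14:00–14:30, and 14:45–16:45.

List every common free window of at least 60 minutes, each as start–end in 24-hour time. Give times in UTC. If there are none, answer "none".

Oksana → UTC: 12:15–16:00, 16:30–18:00.
Sven → UTC: 10:00–12:30, 12:45–14:30, 16:15–17:00.
Maya → UTC: 02:15–02:30, 03:30–04:00, 04:30–05:45, 09:15–12:00.
Hassan → UTC: 00:00–02:00, 02:15–03:45, 05:00–05:30, 05:45–07:45.
Oksana ∩ Sven: 12:15–12:30, 12:45–14:30, 16:30–17:00.
Oksana ∩ Sven ∩ Maya: (none).
Oksana ∩ Sven ∩ Maya ∩ Hassan: (none).
Windows ≥ 60 min: (none).

none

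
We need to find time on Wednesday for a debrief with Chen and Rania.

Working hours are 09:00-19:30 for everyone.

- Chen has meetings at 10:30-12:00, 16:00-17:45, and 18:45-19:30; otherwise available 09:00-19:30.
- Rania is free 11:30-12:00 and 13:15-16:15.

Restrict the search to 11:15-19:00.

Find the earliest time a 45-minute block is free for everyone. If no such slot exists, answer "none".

13:15

Chen free within 09:00–19:30: 09:00–10:30, 12:00–16:00, 17:45–18:45.
Chen ∩ Rania: 13:15–16:00.
Restricted to 11:15–19:00: 13:15–16:00.
Windows ≥ 45 min: 13:15–16:00.
Earliest such window starts at 13:15.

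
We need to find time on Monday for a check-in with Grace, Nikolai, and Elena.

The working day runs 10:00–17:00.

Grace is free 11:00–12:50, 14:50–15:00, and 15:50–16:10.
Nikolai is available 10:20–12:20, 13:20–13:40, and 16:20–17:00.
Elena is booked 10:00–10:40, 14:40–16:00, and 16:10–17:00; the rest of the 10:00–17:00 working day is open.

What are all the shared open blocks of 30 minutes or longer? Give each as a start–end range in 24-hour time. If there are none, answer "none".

11:00–12:20

Elena free within 10:00–17:00: 10:40–14:40, 16:00–16:10.
Grace ∩ Nikolai: 11:00–12:20.
Grace ∩ Nikolai ∩ Elena: 11:00–12:20.
Windows ≥ 30 min: 11:00–12:20.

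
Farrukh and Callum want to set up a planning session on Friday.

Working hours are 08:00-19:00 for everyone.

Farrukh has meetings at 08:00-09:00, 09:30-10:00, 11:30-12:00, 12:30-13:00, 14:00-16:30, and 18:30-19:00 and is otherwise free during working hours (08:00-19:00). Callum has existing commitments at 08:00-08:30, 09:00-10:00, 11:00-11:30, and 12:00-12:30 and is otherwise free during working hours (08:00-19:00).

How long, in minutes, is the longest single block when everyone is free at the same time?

120 minutes

Farrukh free within 08:00–19:00: 09:00–09:30, 10:00–11:30, 12:00–12:30, 13:00–14:00, 16:30–18:30.
Callum free within 08:00–19:00: 08:30–09:00, 10:00–11:00, 11:30–12:00, 12:30–19:00.
Farrukh ∩ Callum: 10:00–11:00, 13:00–14:00, 16:30–18:30.
Common window lengths: 60, 60, 120 min; longest is 120.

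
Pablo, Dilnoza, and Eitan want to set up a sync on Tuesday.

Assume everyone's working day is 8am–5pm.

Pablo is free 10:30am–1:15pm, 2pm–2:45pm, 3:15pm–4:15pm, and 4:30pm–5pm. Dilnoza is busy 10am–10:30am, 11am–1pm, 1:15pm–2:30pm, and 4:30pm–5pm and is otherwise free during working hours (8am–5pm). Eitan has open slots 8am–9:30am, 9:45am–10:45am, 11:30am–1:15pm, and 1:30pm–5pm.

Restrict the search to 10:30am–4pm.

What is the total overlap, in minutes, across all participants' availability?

Dilnoza free within 08:00–17:00: 08:00–10:00, 10:30–11:00, 13:00–13:15, 14:30–16:30.
Pablo ∩ Dilnoza: 10:30–11:00, 13:00–13:15, 14:30–14:45, 15:15–16:15.
Pablo ∩ Dilnoza ∩ Eitan: 10:30–10:45, 13:00–13:15, 14:30–14:45, 15:15–16:15.
Restricted to 10:30–16:00: 10:30–10:45, 13:00–13:15, 14:30–14:45, 15:15–16:00.
Total common minutes: 15 + 15 + 15 + 45 = 90.

90 minutes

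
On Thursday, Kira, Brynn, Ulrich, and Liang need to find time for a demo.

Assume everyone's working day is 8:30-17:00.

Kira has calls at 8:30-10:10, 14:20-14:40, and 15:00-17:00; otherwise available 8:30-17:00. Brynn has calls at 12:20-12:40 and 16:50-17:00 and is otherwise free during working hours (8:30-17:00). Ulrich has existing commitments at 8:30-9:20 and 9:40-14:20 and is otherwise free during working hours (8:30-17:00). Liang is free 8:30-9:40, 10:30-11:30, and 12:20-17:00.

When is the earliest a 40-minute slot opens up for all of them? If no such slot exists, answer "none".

Kira free within 08:30–17:00: 10:10–14:20, 14:40–15:00.
Brynn free within 08:30–17:00: 08:30–12:20, 12:40–16:50.
Ulrich free within 08:30–17:00: 09:20–09:40, 14:20–17:00.
Kira ∩ Brynn: 10:10–12:20, 12:40–14:20, 14:40–15:00.
Kira ∩ Brynn ∩ Ulrich: 14:40–15:00.
Kira ∩ Brynn ∩ Ulrich ∩ Liang: 14:40–15:00.
Windows ≥ 40 min: (none).

none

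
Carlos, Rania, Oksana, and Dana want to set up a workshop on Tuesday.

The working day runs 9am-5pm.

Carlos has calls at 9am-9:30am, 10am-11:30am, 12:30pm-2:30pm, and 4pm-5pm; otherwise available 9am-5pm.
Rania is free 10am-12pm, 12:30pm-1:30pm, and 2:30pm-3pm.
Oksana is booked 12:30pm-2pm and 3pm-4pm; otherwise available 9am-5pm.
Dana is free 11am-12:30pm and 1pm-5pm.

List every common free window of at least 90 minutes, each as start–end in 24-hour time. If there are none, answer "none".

none

Carlos free within 09:00–17:00: 09:30–10:00, 11:30–12:30, 14:30–16:00.
Oksana free within 09:00–17:00: 09:00–12:30, 14:00–15:00, 16:00–17:00.
Carlos ∩ Rania: 11:30–12:00, 14:30–15:00.
Carlos ∩ Rania ∩ Oksana: 11:30–12:00, 14:30–15:00.
Carlos ∩ Rania ∩ Oksana ∩ Dana: 11:30–12:00, 14:30–15:00.
Windows ≥ 90 min: (none).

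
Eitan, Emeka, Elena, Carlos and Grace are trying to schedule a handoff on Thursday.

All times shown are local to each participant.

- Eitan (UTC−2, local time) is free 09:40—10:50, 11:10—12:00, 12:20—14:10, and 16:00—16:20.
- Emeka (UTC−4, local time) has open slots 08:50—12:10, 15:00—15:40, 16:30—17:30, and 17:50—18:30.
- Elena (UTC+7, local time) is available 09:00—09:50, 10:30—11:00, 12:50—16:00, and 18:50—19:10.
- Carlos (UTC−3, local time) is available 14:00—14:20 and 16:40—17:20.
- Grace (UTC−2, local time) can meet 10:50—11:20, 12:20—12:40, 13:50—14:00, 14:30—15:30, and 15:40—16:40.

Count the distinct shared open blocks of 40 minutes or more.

0

Eitan → UTC: 11:40–12:50, 13:10–14:00, 14:20–16:10, 18:00–18:20.
Emeka → UTC: 12:50–16:10, 19:00–19:40, 20:30–21:30, 21:50–22:30.
Elena → UTC: 02:00–02:50, 03:30–04:00, 05:50–09:00, 11:50–12:10.
Carlos → UTC: 17:00–17:20, 19:40–20:20.
Grace → UTC: 12:50–13:20, 14:20–14:40, 15:50–16:00, 16:30–17:30, 17:40–18:40.
Eitan ∩ Emeka: 13:10–14:00, 14:20–16:10.
Eitan ∩ Emeka ∩ Elena: (none).
Eitan ∩ Emeka ∩ Elena ∩ Carlos: (none).
Eitan ∩ Emeka ∩ Elena ∩ Carlos ∩ Grace: (none).
Windows ≥ 40 min: (none).
That's 0 windows.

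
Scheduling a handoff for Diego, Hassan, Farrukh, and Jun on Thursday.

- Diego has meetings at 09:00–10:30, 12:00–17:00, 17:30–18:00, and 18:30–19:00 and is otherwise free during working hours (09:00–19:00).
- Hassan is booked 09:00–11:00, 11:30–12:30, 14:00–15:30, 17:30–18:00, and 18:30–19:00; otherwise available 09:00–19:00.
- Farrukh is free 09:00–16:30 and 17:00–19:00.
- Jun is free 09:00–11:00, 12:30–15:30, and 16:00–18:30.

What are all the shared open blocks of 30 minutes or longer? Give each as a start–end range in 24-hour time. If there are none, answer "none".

Diego free within 09:00–19:00: 10:30–12:00, 17:00–17:30, 18:00–18:30.
Hassan free within 09:00–19:00: 11:00–11:30, 12:30–14:00, 15:30–17:30, 18:00–18:30.
Diego ∩ Hassan: 11:00–11:30, 17:00–17:30, 18:00–18:30.
Diego ∩ Hassan ∩ Farrukh: 11:00–11:30, 17:00–17:30, 18:00–18:30.
Diego ∩ Hassan ∩ Farrukh ∩ Jun: 17:00–17:30, 18:00–18:30.
Windows ≥ 30 min: 17:00–17:30, 18:00–18:30.

17:00–17:30, 18:00–18:30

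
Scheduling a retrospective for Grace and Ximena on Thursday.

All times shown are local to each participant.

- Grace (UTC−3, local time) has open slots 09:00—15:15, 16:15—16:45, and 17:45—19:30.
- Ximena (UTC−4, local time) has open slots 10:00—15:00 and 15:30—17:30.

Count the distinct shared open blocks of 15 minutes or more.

3

Grace → UTC: 12:00–18:15, 19:15–19:45, 20:45–22:30.
Ximena → UTC: 14:00–19:00, 19:30–21:30.
Grace ∩ Ximena: 14:00–18:15, 19:30–19:45, 20:45–21:30.
Windows ≥ 15 min: 14:00–18:15, 19:30–19:45, 20:45–21:30.
That's 3 windows.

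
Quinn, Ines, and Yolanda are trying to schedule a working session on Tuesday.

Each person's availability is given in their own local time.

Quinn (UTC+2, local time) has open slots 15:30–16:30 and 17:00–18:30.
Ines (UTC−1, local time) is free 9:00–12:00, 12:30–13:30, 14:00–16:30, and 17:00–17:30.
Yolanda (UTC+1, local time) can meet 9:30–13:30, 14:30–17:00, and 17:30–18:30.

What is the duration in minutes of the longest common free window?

60 minutes

Quinn → UTC: 13:30–14:30, 15:00–16:30.
Ines → UTC: 10:00–13:00, 13:30–14:30, 15:00–17:30, 18:00–18:30.
Yolanda → UTC: 08:30–12:30, 13:30–16:00, 16:30–17:30.
Quinn ∩ Ines: 13:30–14:30, 15:00–16:30.
Quinn ∩ Ines ∩ Yolanda: 13:30–14:30, 15:00–16:00.
Common window lengths: 60, 60 min; longest is 60.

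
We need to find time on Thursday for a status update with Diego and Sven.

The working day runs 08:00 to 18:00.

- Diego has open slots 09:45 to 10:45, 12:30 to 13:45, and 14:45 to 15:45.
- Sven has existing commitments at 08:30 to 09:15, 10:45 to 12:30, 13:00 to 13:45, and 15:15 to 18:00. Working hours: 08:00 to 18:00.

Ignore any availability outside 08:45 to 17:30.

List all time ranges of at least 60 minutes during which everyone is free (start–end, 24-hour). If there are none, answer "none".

Sven free within 08:00–18:00: 08:00–08:30, 09:15–10:45, 12:30–13:00, 13:45–15:15.
Diego ∩ Sven: 09:45–10:45, 12:30–13:00, 14:45–15:15.
Restricted to 08:45–17:30: 09:45–10:45, 12:30–13:00, 14:45–15:15.
Windows ≥ 60 min: 09:45–10:45.

09:45–10:45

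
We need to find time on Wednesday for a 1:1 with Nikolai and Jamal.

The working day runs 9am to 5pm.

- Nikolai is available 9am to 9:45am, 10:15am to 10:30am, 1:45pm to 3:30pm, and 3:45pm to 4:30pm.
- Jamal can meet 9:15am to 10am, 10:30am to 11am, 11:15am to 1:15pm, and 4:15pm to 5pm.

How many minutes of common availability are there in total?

Nikolai ∩ Jamal: 09:15–09:45, 16:15–16:30.
Total common minutes: 30 + 15 = 45.

45 minutes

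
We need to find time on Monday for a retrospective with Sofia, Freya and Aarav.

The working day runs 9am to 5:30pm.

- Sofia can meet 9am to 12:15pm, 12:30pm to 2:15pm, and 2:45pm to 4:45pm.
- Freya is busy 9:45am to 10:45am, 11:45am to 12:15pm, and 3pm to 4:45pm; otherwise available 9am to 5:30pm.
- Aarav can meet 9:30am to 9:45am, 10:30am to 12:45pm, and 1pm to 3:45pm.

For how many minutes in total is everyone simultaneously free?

Freya free within 09:00–17:30: 09:00–09:45, 10:45–11:45, 12:15–15:00, 16:45–17:30.
Sofia ∩ Freya: 09:00–09:45, 10:45–11:45, 12:30–14:15, 14:45–15:00.
Sofia ∩ Freya ∩ Aarav: 09:30–09:45, 10:45–11:45, 12:30–12:45, 13:00–14:15, 14:45–15:00.
Total common minutes: 15 + 60 + 15 + 75 + 15 = 180.

180 minutes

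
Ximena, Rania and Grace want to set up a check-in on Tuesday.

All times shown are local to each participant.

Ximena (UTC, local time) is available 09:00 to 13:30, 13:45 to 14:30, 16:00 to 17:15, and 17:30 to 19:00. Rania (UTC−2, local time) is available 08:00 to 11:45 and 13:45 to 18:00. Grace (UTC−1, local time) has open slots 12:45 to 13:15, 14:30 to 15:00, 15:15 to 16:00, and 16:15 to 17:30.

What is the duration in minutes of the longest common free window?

60 minutes

Ximena → UTC: 09:00–13:30, 13:45–14:30, 16:00–17:15, 17:30–19:00.
Rania → UTC: 10:00–13:45, 15:45–20:00.
Grace → UTC: 13:45–14:15, 15:30–16:00, 16:15–17:00, 17:15–18:30.
Ximena ∩ Rania: 10:00–13:30, 16:00–17:15, 17:30–19:00.
Ximena ∩ Rania ∩ Grace: 16:15–17:00, 17:30–18:30.
Common window lengths: 45, 60 min; longest is 60.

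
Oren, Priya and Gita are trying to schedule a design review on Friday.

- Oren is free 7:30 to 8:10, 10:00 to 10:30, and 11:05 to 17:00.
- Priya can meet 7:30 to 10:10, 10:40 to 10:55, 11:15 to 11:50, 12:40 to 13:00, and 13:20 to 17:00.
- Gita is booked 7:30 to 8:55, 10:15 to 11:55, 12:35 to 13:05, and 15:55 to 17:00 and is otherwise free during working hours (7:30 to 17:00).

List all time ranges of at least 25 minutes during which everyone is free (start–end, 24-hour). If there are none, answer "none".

13:20–15:55

Gita free within 07:30–17:00: 08:55–10:15, 11:55–12:35, 13:05–15:55.
Oren ∩ Priya: 07:30–08:10, 10:00–10:10, 11:15–11:50, 12:40–13:00, 13:20–17:00.
Oren ∩ Priya ∩ Gita: 10:00–10:10, 13:20–15:55.
Windows ≥ 25 min: 13:20–15:55.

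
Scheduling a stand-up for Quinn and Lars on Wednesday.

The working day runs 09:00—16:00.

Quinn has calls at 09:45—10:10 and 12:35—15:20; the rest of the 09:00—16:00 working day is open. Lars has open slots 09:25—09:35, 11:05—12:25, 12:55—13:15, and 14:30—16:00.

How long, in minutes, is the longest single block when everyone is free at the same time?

Quinn free within 09:00–16:00: 09:00–09:45, 10:10–12:35, 15:20–16:00.
Quinn ∩ Lars: 09:25–09:35, 11:05–12:25, 15:20–16:00.
Common window lengths: 10, 80, 40 min; longest is 80.

80 minutes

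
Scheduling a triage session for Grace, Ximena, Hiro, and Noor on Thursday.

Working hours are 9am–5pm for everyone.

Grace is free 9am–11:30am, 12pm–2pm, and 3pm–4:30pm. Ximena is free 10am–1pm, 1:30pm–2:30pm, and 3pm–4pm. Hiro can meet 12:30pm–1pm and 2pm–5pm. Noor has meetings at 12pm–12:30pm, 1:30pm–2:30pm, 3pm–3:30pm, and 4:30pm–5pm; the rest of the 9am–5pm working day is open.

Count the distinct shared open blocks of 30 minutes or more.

2

Noor free within 09:00–17:00: 09:00–12:00, 12:30–13:30, 14:30–15:00, 15:30–16:30.
Grace ∩ Ximena: 10:00–11:30, 12:00–13:00, 13:30–14:00, 15:00–16:00.
Grace ∩ Ximena ∩ Hiro: 12:30–13:00, 15:00–16:00.
Grace ∩ Ximena ∩ Hiro ∩ Noor: 12:30–13:00, 15:30–16:00.
Windows ≥ 30 min: 12:30–13:00, 15:30–16:00.
That's 2 windows.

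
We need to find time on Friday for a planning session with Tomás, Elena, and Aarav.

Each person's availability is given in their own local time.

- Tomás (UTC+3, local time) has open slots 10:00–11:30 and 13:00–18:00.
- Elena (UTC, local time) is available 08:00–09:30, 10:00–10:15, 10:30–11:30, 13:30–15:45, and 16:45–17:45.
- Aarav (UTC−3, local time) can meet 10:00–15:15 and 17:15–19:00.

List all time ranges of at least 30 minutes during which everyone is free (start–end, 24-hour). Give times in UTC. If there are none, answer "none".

13:30–15:00

Tomás → UTC: 07:00–08:30, 10:00–15:00.
Elena → UTC: 08:00–09:30, 10:00–10:15, 10:30–11:30, 13:30–15:45, 16:45–17:45.
Aarav → UTC: 13:00–18:15, 20:15–22:00.
Tomás ∩ Elena: 08:00–08:30, 10:00–10:15, 10:30–11:30, 13:30–15:00.
Tomás ∩ Elena ∩ Aarav: 13:30–15:00.
Windows ≥ 30 min: 13:30–15:00.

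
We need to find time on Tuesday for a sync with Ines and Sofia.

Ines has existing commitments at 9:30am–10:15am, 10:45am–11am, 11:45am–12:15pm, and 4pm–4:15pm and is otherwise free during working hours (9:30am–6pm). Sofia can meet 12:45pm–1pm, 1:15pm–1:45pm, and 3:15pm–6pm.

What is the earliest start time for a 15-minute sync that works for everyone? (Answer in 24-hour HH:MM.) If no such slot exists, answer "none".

12:45

Ines free within 09:30–18:00: 10:15–10:45, 11:00–11:45, 12:15–16:00, 16:15–18:00.
Ines ∩ Sofia: 12:45–13:00, 13:15–13:45, 15:15–16:00, 16:15–18:00.
Windows ≥ 15 min: 12:45–13:00, 13:15–13:45, 15:15–16:00, 16:15–18:00.
Earliest such window starts at 12:45.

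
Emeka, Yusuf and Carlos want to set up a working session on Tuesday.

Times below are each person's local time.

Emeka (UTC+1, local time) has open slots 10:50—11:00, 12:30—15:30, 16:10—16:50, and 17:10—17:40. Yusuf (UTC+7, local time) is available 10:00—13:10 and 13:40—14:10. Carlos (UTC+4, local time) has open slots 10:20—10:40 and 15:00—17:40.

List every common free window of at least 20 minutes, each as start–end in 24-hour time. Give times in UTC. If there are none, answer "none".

Emeka → UTC: 09:50–10:00, 11:30–14:30, 15:10–15:50, 16:10–16:40.
Yusuf → UTC: 03:00–06:10, 06:40–07:10.
Carlos → UTC: 06:20–06:40, 11:00–13:40.
Emeka ∩ Yusuf: (none).
Emeka ∩ Yusuf ∩ Carlos: (none).
Windows ≥ 20 min: (none).

none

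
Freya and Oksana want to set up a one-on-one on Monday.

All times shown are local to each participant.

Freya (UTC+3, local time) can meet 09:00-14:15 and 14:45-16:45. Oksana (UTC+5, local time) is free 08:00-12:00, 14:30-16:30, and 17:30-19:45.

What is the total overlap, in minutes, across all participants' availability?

Freya → UTC: 06:00–11:15, 11:45–13:45.
Oksana → UTC: 03:00–07:00, 09:30–11:30, 12:30–14:45.
Freya ∩ Oksana: 06:00–07:00, 09:30–11:15, 12:30–13:45.
Total common minutes: 60 + 105 + 75 = 240.

240 minutes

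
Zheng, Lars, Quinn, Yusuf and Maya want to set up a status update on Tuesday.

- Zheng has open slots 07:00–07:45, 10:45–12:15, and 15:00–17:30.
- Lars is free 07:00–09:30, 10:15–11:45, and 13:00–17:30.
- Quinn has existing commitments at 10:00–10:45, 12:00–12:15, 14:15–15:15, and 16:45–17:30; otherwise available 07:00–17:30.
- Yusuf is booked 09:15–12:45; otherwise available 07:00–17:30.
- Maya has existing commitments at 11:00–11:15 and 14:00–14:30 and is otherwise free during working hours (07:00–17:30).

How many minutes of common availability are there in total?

Quinn free within 07:00–17:30: 07:00–10:00, 10:45–12:00, 12:15–14:15, 15:15–16:45.
Yusuf free within 07:00–17:30: 07:00–09:15, 12:45–17:30.
Maya free within 07:00–17:30: 07:00–11:00, 11:15–14:00, 14:30–17:30.
Zheng ∩ Lars: 07:00–07:45, 10:45–11:45, 15:00–17:30.
Zheng ∩ Lars ∩ Quinn: 07:00–07:45, 10:45–11:45, 15:15–16:45.
Zheng ∩ Lars ∩ Quinn ∩ Yusuf: 07:00–07:45, 15:15–16:45.
Zheng ∩ Lars ∩ Quinn ∩ Yusuf ∩ Maya: 07:00–07:45, 15:15–16:45.
Total common minutes: 45 + 90 = 135.

135 minutes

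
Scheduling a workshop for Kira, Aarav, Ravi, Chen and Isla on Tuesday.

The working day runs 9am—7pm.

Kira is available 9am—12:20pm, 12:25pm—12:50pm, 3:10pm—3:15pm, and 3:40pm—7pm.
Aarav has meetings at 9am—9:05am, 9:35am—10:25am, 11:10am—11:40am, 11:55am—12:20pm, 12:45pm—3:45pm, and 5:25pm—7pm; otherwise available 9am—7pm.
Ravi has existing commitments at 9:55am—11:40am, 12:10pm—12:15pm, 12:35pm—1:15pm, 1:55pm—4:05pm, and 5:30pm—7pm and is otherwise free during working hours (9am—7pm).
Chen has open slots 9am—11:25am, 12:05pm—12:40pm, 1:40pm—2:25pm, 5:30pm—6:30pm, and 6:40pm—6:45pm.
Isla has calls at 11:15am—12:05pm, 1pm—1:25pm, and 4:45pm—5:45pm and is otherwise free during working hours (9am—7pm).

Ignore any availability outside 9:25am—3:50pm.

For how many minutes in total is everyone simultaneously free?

Aarav free within 09:00–19:00: 09:05–09:35, 10:25–11:10, 11:40–11:55, 12:20–12:45, 15:45–17:25.
Ravi free within 09:00–19:00: 09:00–09:55, 11:40–12:10, 12:15–12:35, 13:15–13:55, 16:05–17:30.
Isla free within 09:00–19:00: 09:00–11:15, 12:05–13:00, 13:25–16:45, 17:45–19:00.
Kira ∩ Aarav: 09:05–09:35, 10:25–11:10, 11:40–11:55, 12:25–12:45, 15:45–17:25.
Kira ∩ Aarav ∩ Ravi: 09:05–09:35, 11:40–11:55, 12:25–12:35, 16:05–17:25.
Kira ∩ Aarav ∩ Ravi ∩ Chen: 09:05–09:35, 12:25–12:35.
Kira ∩ Aarav ∩ Ravi ∩ Chen ∩ Isla: 09:05–09:35, 12:25–12:35.
Restricted to 09:25–15:50: 09:25–09:35, 12:25–12:35.
Total common minutes: 10 + 10 = 20.

20 minutes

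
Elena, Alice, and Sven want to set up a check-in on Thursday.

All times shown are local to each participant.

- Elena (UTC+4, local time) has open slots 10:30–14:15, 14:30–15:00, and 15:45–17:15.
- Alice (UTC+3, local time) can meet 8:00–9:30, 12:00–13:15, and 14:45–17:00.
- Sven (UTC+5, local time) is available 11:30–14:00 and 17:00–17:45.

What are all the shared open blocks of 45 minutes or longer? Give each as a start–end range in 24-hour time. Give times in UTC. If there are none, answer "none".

Elena → UTC: 06:30–10:15, 10:30–11:00, 11:45–13:15.
Alice → UTC: 05:00–06:30, 09:00–10:15, 11:45–14:00.
Sven → UTC: 06:30–09:00, 12:00–12:45.
Elena ∩ Alice: 09:00–10:15, 11:45–13:15.
Elena ∩ Alice ∩ Sven: 12:00–12:45.
Windows ≥ 45 min: 12:00–12:45.

12:00–12:45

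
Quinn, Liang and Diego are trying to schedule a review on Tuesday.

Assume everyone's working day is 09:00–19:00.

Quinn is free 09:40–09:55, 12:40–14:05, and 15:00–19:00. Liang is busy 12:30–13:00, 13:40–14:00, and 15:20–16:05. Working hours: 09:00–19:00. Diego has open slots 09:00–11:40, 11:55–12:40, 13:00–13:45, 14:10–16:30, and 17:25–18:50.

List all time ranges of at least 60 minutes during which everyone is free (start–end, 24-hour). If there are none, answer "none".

17:25–18:50

Liang free within 09:00–19:00: 09:00–12:30, 13:00–13:40, 14:00–15:20, 16:05–19:00.
Quinn ∩ Liang: 09:40–09:55, 13:00–13:40, 14:00–14:05, 15:00–15:20, 16:05–19:00.
Quinn ∩ Liang ∩ Diego: 09:40–09:55, 13:00–13:40, 15:00–15:20, 16:05–16:30, 17:25–18:50.
Windows ≥ 60 min: 17:25–18:50.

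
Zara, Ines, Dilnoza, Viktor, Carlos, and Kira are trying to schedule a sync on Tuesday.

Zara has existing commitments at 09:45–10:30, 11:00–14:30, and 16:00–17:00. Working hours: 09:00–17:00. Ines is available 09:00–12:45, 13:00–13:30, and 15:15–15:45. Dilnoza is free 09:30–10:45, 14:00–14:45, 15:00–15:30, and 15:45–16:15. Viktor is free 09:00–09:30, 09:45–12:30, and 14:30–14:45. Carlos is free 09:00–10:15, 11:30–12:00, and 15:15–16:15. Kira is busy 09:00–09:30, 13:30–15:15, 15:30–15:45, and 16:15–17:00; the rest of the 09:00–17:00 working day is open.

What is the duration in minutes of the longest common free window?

0 minutes

Zara free within 09:00–17:00: 09:00–09:45, 10:30–11:00, 14:30–16:00.
Kira free within 09:00–17:00: 09:30–13:30, 15:15–15:30, 15:45–16:15.
Zara ∩ Ines: 09:00–09:45, 10:30–11:00, 15:15–15:45.
Zara ∩ Ines ∩ Dilnoza: 09:30–09:45, 10:30–10:45, 15:15–15:30.
Zara ∩ Ines ∩ Dilnoza ∩ Viktor: 10:30–10:45.
Zara ∩ Ines ∩ Dilnoza ∩ Viktor ∩ Carlos: (none).
Zara ∩ Ines ∩ Dilnoza ∩ Viktor ∩ Carlos ∩ Kira: (none).
No common window.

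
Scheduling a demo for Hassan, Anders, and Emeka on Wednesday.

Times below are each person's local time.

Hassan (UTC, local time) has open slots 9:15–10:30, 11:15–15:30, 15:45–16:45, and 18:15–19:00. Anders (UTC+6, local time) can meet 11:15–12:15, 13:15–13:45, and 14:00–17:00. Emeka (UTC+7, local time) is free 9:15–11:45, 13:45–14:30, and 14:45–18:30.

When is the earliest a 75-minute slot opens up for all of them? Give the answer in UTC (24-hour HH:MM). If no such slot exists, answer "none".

09:15

Hassan → UTC: 09:15–10:30, 11:15–15:30, 15:45–16:45, 18:15–19:00.
Anders → UTC: 05:15–06:15, 07:15–07:45, 08:00–11:00.
Emeka → UTC: 02:15–04:45, 06:45–07:30, 07:45–11:30.
Hassan ∩ Anders: 09:15–10:30.
Hassan ∩ Anders ∩ Emeka: 09:15–10:30.
Windows ≥ 75 min: 09:15–10:30.
Earliest such window starts at 09:15.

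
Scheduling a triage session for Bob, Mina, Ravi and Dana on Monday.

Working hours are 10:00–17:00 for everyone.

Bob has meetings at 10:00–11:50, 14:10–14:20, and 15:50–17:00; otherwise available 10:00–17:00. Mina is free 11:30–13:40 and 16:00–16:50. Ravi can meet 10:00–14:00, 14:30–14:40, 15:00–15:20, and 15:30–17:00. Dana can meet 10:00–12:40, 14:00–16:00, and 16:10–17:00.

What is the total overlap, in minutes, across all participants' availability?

50 minutes

Bob free within 10:00–17:00: 11:50–14:10, 14:20–15:50.
Bob ∩ Mina: 11:50–13:40.
Bob ∩ Mina ∩ Ravi: 11:50–13:40.
Bob ∩ Mina ∩ Ravi ∩ Dana: 11:50–12:40.
Total common minutes: 50.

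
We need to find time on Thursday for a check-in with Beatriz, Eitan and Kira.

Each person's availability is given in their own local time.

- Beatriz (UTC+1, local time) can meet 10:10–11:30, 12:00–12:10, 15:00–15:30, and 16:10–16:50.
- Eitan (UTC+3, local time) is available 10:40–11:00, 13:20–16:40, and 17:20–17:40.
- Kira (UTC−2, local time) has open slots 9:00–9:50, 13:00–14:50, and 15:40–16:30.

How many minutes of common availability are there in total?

10 minutes

Beatriz → UTC: 09:10–10:30, 11:00–11:10, 14:00–14:30, 15:10–15:50.
Eitan → UTC: 07:40–08:00, 10:20–13:40, 14:20–14:40.
Kira → UTC: 11:00–11:50, 15:00–16:50, 17:40–18:30.
Beatriz ∩ Eitan: 10:20–10:30, 11:00–11:10, 14:20–14:30.
Beatriz ∩ Eitan ∩ Kira: 11:00–11:10.
Total common minutes: 10.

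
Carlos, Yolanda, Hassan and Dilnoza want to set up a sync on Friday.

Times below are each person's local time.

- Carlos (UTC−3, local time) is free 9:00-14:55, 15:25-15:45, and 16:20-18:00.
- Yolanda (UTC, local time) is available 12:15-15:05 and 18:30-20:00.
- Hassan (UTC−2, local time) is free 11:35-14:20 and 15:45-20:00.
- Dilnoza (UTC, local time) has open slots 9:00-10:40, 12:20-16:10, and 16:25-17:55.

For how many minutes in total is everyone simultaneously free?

Carlos → UTC: 12:00–17:55, 18:25–18:45, 19:20–21:00.
Yolanda → UTC: 12:15–15:05, 18:30–20:00.
Hassan → UTC: 13:35–16:20, 17:45–22:00.
Dilnoza → UTC: 09:00–10:40, 12:20–16:10, 16:25–17:55.
Carlos ∩ Yolanda: 12:15–15:05, 18:30–18:45, 19:20–20:00.
Carlos ∩ Yolanda ∩ Hassan: 13:35–15:05, 18:30–18:45, 19:20–20:00.
Carlos ∩ Yolanda ∩ Hassan ∩ Dilnoza: 13:35–15:05.
Total common minutes: 90.

90 minutes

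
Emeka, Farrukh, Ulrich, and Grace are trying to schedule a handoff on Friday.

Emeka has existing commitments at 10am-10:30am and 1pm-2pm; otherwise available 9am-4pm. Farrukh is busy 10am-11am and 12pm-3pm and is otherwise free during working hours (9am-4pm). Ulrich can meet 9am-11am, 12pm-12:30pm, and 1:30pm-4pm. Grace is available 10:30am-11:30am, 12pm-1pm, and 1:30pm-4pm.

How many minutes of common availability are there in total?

Emeka free within 09:00–16:00: 09:00–10:00, 10:30–13:00, 14:00–16:00.
Farrukh free within 09:00–16:00: 09:00–10:00, 11:00–12:00, 15:00–16:00.
Emeka ∩ Farrukh: 09:00–10:00, 11:00–12:00, 15:00–16:00.
Emeka ∩ Farrukh ∩ Ulrich: 09:00–10:00, 15:00–16:00.
Emeka ∩ Farrukh ∩ Ulrich ∩ Grace: 15:00–16:00.
Total common minutes: 60.

60 minutes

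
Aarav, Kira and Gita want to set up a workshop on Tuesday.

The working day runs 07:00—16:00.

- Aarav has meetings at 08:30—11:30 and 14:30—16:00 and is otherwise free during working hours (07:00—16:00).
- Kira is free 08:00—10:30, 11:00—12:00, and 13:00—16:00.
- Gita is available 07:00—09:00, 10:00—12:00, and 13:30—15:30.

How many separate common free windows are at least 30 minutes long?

3

Aarav free within 07:00–16:00: 07:00–08:30, 11:30–14:30.
Aarav ∩ Kira: 08:00–08:30, 11:30–12:00, 13:00–14:30.
Aarav ∩ Kira ∩ Gita: 08:00–08:30, 11:30–12:00, 13:30–14:30.
Windows ≥ 30 min: 08:00–08:30, 11:30–12:00, 13:30–14:30.
That's 3 windows.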